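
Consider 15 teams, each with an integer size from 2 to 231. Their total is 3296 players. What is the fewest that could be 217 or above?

Each value short of 217 is at most 216, costing at least 231 − 216 = 15 against the maximum total of 3465.
We can afford to lose at most 3465 − 3296 = 169, so at most ⌊169/15⌋ = 11 fall short, and at least 4 are ≥ 217.
Exactly 4 works: 4 values at 231 and 11 at 216 total 3300; lower one of the high values by 4 (still ≥ 217) to hit 3296.

4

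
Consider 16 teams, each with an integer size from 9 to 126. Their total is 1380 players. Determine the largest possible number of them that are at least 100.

With k values at 100 or above and the rest at least 9, the sum is at least 144 + 91k.
Since the sum is 1380, we need 91k ≤ 1236, i.e. k ≤ 13.
k = 13 is achieved by 13 values at 100 and 3 at 9, total 1327; add 53 to one value (staying below 100) to reach 1380.

13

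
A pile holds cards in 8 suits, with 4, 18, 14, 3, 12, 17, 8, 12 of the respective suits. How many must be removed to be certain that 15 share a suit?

In the worst case you take as many as possible of each suit without reaching 15: 4 + 14 + 14 + 3 + 12 + 14 + 8 + 12 = 81.
The next one must give 15 of some suit, so 81 + 1 = 82.

82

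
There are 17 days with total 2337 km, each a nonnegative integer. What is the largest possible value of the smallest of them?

137

If every one of the 17 were at least 138, the total would be at least 17 × 138 = 2346 > 2337.
Taking 9 copies of 137 and 8 copies of 138 gives exactly 2337, so 137 is attained.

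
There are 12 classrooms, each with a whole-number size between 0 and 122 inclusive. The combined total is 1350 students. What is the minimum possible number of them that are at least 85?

9

Suppose at most 12 − j of them reach 85; then j values are ≤ 84 and the rest ≤ 122.
The total is then ≤ 84·j + 122·(12 − j) = 1464 − 38j. For this to be ≥ 1350 we need j ≤ 3, so at least 12 − 3 = 9 must reach 85.
Exactly 9 works: 9 values at 122 and 3 at 84 total 1350.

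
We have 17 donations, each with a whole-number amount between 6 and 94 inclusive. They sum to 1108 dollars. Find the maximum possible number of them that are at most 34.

Suppose k of them are at most 34. Those contribute at most 34 each and the rest at most 94 each.
So the total is at most 34k + 94(17 − k) = 1598 − 60k. This must still be ≥ 1108, so k ≤ 8.
k = 8 is achieved by 8 values at 34 and 9 at 94, total 1118; lower one of the 94's by 10 (still > 34) to reach 1108.

8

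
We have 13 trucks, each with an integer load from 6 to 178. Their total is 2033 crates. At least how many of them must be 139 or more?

6

If only k of them are at least 139, the other 13 − k are at most 138, so the total is at most k·178 + (13 − k)·138.
This must reach 2033, so k·178 + (13 − k)·138 ≥ 2033, giving k ≥ 6.
Exactly 6 works: 6 values at 178 and 7 at 138 total 2034; lower one of the high values by 1 (still ≥ 139) to hit 2033.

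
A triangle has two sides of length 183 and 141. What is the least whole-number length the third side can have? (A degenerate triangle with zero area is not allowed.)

43

The third side must exceed |183 − 141| = 42.
The smallest integer above 42 is 43.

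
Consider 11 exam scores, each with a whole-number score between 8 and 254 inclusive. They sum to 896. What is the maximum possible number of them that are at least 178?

4

With k values at 178 or above and the rest at least 8, the sum is at least 88 + 170k.
Since the sum is 896, we need 170k ≤ 808, i.e. k ≤ 4.
k = 4 is achieved by 4 values at 178 and 7 at 8, total 768; add 128 to one value (staying below 178) to reach 896.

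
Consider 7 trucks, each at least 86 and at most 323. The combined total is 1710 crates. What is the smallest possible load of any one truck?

86

Minimizing one value means maximizing the remaining 6.
The other 6 can take up 6 × 323 = 1938 ≥ 1710 − 86, so one truck can sit at its floor of 86.
Achievable: one at 86 and the other 6 totalling 1624, which fits since 6 × 86 ≤ 1624 ≤ 6 × 323.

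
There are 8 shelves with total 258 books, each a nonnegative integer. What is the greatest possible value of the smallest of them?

32

The average is 258/8 < 33, so some value is ≤ 32.
Equality holds with 6 values of 32 and 2 values of 33.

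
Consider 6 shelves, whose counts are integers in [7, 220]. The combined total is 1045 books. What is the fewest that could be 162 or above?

2

Suppose at most 6 − j of them reach 162; then j values are ≤ 161 and the rest ≤ 220.
The total is then ≤ 161·j + 220·(6 − j) = 1320 − 59j. For this to be ≥ 1045 we need j ≤ 4, so at least 6 − 4 = 2 must reach 162.
Exactly 2 works: 2 values at 220 and 4 at 161 total 1084; lower one of the high values by 39 (still ≥ 162) to hit 1045.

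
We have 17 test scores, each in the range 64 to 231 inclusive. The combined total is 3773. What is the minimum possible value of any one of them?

To make one score as small as possible, make the other 16 as large as possible.
The other 16 contribute at most 16 × 231 = 3696, leaving at least 3773 − 3696 = 77.
Since 77 ≥ 64, this is achievable: one at 77 and 16 at 231.

77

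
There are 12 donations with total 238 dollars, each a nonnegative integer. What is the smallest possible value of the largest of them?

20

If every one of the 12 were at most 19, the total would be at most 12 × 19 = 228 < 238.
Taking 2 copies of 19 and 10 copies of 20 gives exactly 238, so 20 is attained.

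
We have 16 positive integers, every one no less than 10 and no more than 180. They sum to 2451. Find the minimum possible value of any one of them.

10

To make one integer as small as possible, make the other 15 as large as possible.
The other 15 can take up 15 × 180 = 2700 ≥ 2451 − 10, so one integer can sit at its floor of 10.
Achievable: one at 10 and the other 15 totalling 2441, which fits since 15 × 10 ≤ 2441 ≤ 15 × 180.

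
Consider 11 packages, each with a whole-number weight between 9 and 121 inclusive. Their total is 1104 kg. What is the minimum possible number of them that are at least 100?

If only k of them are at least 100, the other 11 − k are at most 99, so the total is at most k·121 + (11 − k)·99.
This must reach 1104, so k·121 + (11 − k)·99 ≥ 1104, giving k ≥ 1.
Exactly 1 works: 1 value at 121 and 10 at 99 total 1111; lower one of the high values by 7 (still ≥ 100) to hit 1104.

1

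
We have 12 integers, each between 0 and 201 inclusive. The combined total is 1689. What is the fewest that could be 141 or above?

1

Suppose at most 12 − j of them reach 141; then j values are ≤ 140 and the rest ≤ 201.
The total is then ≤ 140·j + 201·(12 − j) = 2412 − 61j. For this to be ≥ 1689 we need j ≤ 11, so at least 12 − 11 = 1 must reach 141.
Exactly 1 works: 1 value at 201 and 11 at 140 total 1741; lower one of the high values by 52 (still ≥ 141) to hit 1689.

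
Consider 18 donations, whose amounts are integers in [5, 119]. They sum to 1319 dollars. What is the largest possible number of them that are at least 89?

14

With k values at 89 or above and the rest at least 5, the sum is at least 90 + 84k.
Since the sum is 1319, we need 84k ≤ 1229, i.e. k ≤ 14.
k = 14 is achieved by 14 values at 89 and 4 at 5, total 1266; add 53 to one value (staying below 89) to reach 1319.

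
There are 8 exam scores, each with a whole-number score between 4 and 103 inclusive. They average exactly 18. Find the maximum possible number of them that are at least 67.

The total is 8 × 18 = 144.
If k of the values are ≥ 67, the total is ≥ 67k + 4(8 − k).
Setting 67k + 4(8 − k) ≤ 144 gives 63k ≤ 112, so k ≤ 1.
k = 1 is achieved by 1 value at 67 and 7 at 4, total 95; add 49 to one value (staying below 67) to reach 144.

1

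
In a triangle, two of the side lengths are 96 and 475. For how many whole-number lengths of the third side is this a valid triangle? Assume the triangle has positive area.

191

The triangle inequality gives |96 − 475| < c < 96 + 475, i.e. 379 < c < 571.
So c can be any integer from 380 to 570: 191 values.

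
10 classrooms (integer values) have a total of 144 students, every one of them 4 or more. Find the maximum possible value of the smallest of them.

The 10 values sum to 144, so their minimum is at most ⌊144/10⌋ = 14.
Equality holds with 6 values of 14 and 4 values of 15.

14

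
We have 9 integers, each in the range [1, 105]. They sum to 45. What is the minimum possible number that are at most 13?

Let j be the number exceeding 13. Then the total is ≥ 14·j + 1·(9 − j) = 9 + 13j.
So 13j ≤ 36 and j ≤ 2; hence at least 9 − 2 = 7 are ≤ 13.
Exactly 7 works: 7 values at 1 and 2 at 14 total 35; raise one of the low values by 10 (still ≤ 13) to hit 45.

7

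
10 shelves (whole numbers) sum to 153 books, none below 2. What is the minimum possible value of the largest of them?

Some value must be at least ⌈153/10⌉ = 16, since 10 × 15 = 150 < 153.
Achievable: 3 of them at 16 and 7 at 15 total 153.

16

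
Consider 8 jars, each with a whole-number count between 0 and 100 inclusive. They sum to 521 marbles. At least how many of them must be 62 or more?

1

Each value short of 62 is at most 61, costing at least 100 − 61 = 39 against the maximum total of 800.
We can afford to lose at most 800 − 521 = 279, so at most ⌊279/39⌋ = 7 fall short, and at least 1 are ≥ 62.
Exactly 1 works: 1 value at 100 and 7 at 61 total 527; lower one of the high values by 6 (still ≥ 62) to hit 521.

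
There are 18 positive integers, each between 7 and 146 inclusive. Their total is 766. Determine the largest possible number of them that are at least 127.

5

With k values at 127 or above and the rest at least 7, the sum is at least 126 + 120k.
Since the sum is 766, we need 120k ≤ 640, i.e. k ≤ 5.
k = 5 is achieved by 5 values at 127 and 13 at 7, total 726; add 40 to one value (staying below 127) to reach 766.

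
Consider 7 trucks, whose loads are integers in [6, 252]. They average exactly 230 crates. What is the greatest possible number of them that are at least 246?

The total is 7 × 230 = 1610.
If k of the values are ≥ 246, the total is ≥ 246k + 6(7 − k).
Setting 246k + 6(7 − k) ≤ 1610 gives 240k ≤ 1568, so k ≤ 6.
k = 6 is achieved by 6 values at 246 and 1 at 6, total 1482; add 128 to one value (staying below 246) to reach 1610.

6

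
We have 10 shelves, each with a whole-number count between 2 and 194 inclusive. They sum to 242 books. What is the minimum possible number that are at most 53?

6

Each value above 53 is at least 54, contributing at least 54 − 2 = 52 above the floor 2.
The sum exceeds the floor total 20 by 222, so at most ⌊222/52⌋ = 4 exceed 53, and at least 6 are ≤ 53.
Exactly 6 works: 6 values at 2 and 4 at 54 total 228; raise one of the low values by 14 (still ≤ 53) to hit 242.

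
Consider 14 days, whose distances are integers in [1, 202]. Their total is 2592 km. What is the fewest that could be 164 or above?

Each value short of 164 is at most 163, costing at least 202 − 163 = 39 against the maximum total of 2828.
We can afford to lose at most 2828 − 2592 = 236, so at most ⌊236/39⌋ = 6 fall short, and at least 8 are ≥ 164.
Exactly 8 works: 8 values at 202 and 6 at 163 total 2594; lower one of the high values by 2 (still ≥ 164) to hit 2592.

8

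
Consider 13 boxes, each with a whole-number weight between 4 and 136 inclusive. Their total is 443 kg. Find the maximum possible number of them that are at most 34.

12

Suppose k of them are at most 34. Those contribute at most 34 each and the rest at most 136 each.
So the total is at most 34k + 136(13 − k) = 1768 − 102k. This must still be ≥ 443, so k ≤ 12.
k = 12 is achieved by 12 values at 34 and 1 at 136, total 544; lower one of the 136's by 101 (still > 34) to reach 443.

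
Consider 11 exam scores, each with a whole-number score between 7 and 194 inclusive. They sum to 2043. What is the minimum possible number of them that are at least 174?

7

Each value short of 174 is at most 173, costing at least 194 − 173 = 21 against the maximum total of 2134.
We can afford to lose at most 2134 − 2043 = 91, so at most ⌊91/21⌋ = 4 fall short, and at least 7 are ≥ 174.
Exactly 7 works: 7 values at 194 and 4 at 173 total 2050; lower one of the high values by 7 (still ≥ 174) to hit 2043.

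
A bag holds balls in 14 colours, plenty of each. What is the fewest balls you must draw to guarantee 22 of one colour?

295

In the worst case you draw 21 of each of the 14 colours: 14 × 21 = 294.
One more forces 22 of some colour, so 294 + 1 = 295.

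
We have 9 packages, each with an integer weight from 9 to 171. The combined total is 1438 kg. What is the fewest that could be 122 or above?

Suppose at most 9 − j of them reach 122; then j values are ≤ 121 and the rest ≤ 171.
The total is then ≤ 121·j + 171·(9 − j) = 1539 − 50j. For this to be ≥ 1438 we need j ≤ 2, so at least 9 − 2 = 7 must reach 122.
Exactly 7 works: 7 values at 171 and 2 at 121 total 1439; lower one of the high values by 1 (still ≥ 122) to hit 1438.

7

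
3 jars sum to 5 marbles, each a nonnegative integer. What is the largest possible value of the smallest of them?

1

The average is 5/3 < 2, so some value is ≤ 1.
Achievable: 1 of them at 1 and 2 at 2 total 5.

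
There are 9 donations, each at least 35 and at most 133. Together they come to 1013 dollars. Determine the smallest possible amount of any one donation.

35

Minimizing one value means maximizing the remaining 8.
The other 8 can take up 8 × 133 = 1064 ≥ 1013 − 35, so one donation can sit at its floor of 35.
Achievable: one at 35 and the other 8 totalling 978, which fits since 8 × 35 ≤ 978 ≤ 8 × 133.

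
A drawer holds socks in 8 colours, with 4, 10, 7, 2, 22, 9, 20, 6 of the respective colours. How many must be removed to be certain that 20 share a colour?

In the worst case you take as many as possible of each colour without reaching 20: 4 + 10 + 7 + 2 + 19 + 9 + 19 + 6 = 76.
The next one must give 20 of some colour, so 76 + 1 = 77.

77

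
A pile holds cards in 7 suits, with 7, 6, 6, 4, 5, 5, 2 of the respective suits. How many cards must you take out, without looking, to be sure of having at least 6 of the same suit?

In the worst case you take as many as possible of each suit without reaching 6: 5 + 5 + 5 + 4 + 5 + 5 + 2 = 31.
The next one must give 6 of some suit, so 31 + 1 = 32.

32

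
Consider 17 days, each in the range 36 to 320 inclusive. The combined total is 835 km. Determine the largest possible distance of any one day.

259

To make one day as large as possible, make the other 16 as small as possible.
The other 16 contribute at least 16 × 36 = 576, leaving at most 835 − 576 = 259.
Since 259 ≤ 320, this is achievable: one at 259 and 16 at 36.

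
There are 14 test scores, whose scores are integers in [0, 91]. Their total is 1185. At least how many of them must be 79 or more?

8

Each value short of 79 is at most 78, costing at least 91 − 78 = 13 against the maximum total of 1274.
We can afford to lose at most 1274 − 1185 = 89, so at most ⌊89/13⌋ = 6 fall short, and at least 8 are ≥ 79.
Exactly 8 works: 8 values at 91 and 6 at 78 total 1196; lower one of the high values by 11 (still ≥ 79) to hit 1185.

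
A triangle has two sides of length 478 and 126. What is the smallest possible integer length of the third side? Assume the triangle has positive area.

353

The third side must exceed |478 − 126| = 352.
The smallest integer above 352 is 353.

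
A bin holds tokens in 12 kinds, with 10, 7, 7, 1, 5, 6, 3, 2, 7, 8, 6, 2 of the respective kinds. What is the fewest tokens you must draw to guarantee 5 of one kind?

41

In the worst case you take as many as possible of each kind without reaching 5: 4 + 4 + 4 + 1 + 4 + 4 + 3 + 2 + 4 + 4 + 4 + 2 = 40.
The next one must give 5 of some kind, so 40 + 1 = 41.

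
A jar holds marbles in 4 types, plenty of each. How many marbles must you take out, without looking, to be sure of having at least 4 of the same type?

You could draw 3 of every type without reaching 4 of any — 12 in all.
One more forces 4 of some type, so 12 + 1 = 13.

13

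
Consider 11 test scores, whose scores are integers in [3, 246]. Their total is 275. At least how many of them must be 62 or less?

7

If only k of them are at most 62, the other 11 − k are at least 63, so the total is at least (11 − k)·63 + k·3.
This is ≤ 275, so (11 − k)·63 + 3k ≤ 275, which gives k ≥ 7.
Exactly 7 works: 7 values at 3 and 4 at 63 total 273; raise one of the low values by 2 (still ≤ 62) to hit 275.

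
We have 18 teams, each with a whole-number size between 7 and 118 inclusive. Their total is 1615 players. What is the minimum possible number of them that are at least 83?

4

Each value short of 83 is at most 82, costing at least 118 − 82 = 36 against the maximum total of 2124.
We can afford to lose at most 2124 − 1615 = 509, so at most ⌊509/36⌋ = 14 fall short, and at least 4 are ≥ 83.
Exactly 4 works: 4 values at 118 and 14 at 82 total 1620; lower one of the high values by 5 (still ≥ 83) to hit 1615.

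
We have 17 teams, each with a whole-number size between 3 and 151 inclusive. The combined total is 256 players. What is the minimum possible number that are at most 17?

If only k of them are at most 17, the other 17 − k are at least 18, so the total is at least (17 − k)·18 + k·3.
This is ≤ 256, so (17 − k)·18 + 3k ≤ 256, which gives k ≥ 4.
Exactly 4 works: 4 values at 3 and 13 at 18 total 246; raise one of the low values by 10 (still ≤ 17) to hit 256.

4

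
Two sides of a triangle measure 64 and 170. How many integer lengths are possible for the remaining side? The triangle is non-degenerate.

The triangle inequality gives |64 − 170| < c < 64 + 170, i.e. 106 < c < 234.
So c can be any integer from 107 to 233: 127 values.

127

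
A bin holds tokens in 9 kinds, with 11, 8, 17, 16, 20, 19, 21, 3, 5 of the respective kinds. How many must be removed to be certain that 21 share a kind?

120

In the worst case you take as many as possible of each kind without reaching 21: 11 + 8 + 17 + 16 + 20 + 19 + 20 + 3 + 5 = 119.
The next one must give 21 of some kind, so 119 + 1 = 120.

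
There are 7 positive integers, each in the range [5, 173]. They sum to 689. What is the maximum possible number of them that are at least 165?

4

With k values at 165 or above and the rest at least 5, the sum is at least 35 + 160k.
Since the sum is 689, we need 160k ≤ 654, i.e. k ≤ 4.
k = 4 is achieved by 4 values at 165 and 3 at 5, total 675; add 14 to one value (staying below 165) to reach 689.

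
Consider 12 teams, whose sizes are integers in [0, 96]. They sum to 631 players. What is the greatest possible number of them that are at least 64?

9

With k values at 64 or above and the rest at least 0, the sum is at least 0 + 64k.
Since the sum is 631, we need 64k ≤ 631, i.e. k ≤ 9.
k = 9 is achieved by 9 values at 64 and 3 at 0, total 576; add 55 to one value (staying below 64) to reach 631.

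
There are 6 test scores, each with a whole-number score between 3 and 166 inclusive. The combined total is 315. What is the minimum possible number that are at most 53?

1

If only k of them are at most 53, the other 6 − k are at least 54, so the total is at least (6 − k)·54 + k·3.
This is ≤ 315, so (6 − k)·54 + 3k ≤ 315, which gives k ≥ 1.
Exactly 1 works: 1 value at 3 and 5 at 54 total 273; raise one of the low values by 42 (still ≤ 53) to hit 315.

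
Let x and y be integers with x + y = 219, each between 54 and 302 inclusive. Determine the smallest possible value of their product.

8910

Since x + y is fixed, pushing one of them to its bound minimizes the product.
At the endpoint x = 54, y = 219 − 54 = 165, so xy = 54 × 165 = 8910.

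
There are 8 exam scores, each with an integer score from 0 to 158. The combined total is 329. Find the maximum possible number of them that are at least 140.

With k values at 140 or above and the rest at least 0, the sum is at least 0 + 140k.
Since the sum is 329, we need 140k ≤ 329, i.e. k ≤ 2.
k = 2 is achieved by 2 values at 140 and 6 at 0, total 280; add 49 to one value (staying below 140) to reach 329.

2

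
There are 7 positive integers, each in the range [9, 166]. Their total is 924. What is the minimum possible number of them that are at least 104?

Each value short of 104 is at most 103, costing at least 166 − 103 = 63 against the maximum total of 1162.
We can afford to lose at most 1162 − 924 = 238, so at most ⌊238/63⌋ = 3 fall short, and at least 4 are ≥ 104.
Exactly 4 works: 4 values at 166 and 3 at 103 total 973; lower one of the high values by 49 (still ≥ 104) to hit 924.

4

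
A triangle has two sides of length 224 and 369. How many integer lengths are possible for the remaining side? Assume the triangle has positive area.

The triangle inequality gives |224 − 369| < c < 224 + 369, i.e. 145 < c < 593.
So c can be any integer from 146 to 592: 447 values.

447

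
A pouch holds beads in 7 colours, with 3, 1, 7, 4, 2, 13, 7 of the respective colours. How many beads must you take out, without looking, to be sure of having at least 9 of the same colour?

33

In the worst case you take as many as possible of each colour without reaching 9: 3 + 1 + 7 + 4 + 2 + 8 + 7 = 32.
The next one must give 9 of some colour, so 32 + 1 = 33.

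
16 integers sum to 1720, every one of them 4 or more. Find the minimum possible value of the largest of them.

Some value must be at least ⌈1720/16⌉ = 108, since 16 × 107 = 1712 < 1720.
Equality holds with 8 values of 108 and 8 values of 107.

108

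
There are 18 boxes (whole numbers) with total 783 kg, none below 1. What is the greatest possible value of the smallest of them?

The average is 783/18 < 44, so some value is ≤ 43.
Achievable: 9 of them at 43 and 9 at 44 total 783.

43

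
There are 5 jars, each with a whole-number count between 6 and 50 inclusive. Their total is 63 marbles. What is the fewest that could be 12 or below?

Each value above 12 is at least 13, contributing at least 13 − 6 = 7 above the floor 6.
The sum exceeds the floor total 30 by 33, so at most ⌊33/7⌋ = 4 exceed 12, and at least 1 are ≤ 12.
Exactly 1 works: 1 value at 6 and 4 at 13 total 58; raise one of the low values by 5 (still ≤ 12) to hit 63.

1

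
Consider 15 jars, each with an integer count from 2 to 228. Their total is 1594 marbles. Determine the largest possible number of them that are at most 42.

Suppose k of them are at most 42. Those contribute at most 42 each and the rest at most 228 each.
So the total is at most 42k + 228(15 − k) = 3420 − 186k. This must still be ≥ 1594, so k ≤ 9.
k = 9 is achieved by 9 values at 42 and 6 at 228, total 1746; lower one of the 228's by 152 (still > 42) to reach 1594.

9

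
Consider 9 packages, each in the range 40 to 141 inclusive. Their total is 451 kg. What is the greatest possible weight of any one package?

131

Maximizing one value means minimizing the remaining 8.
The other 8 contribute at least 8 × 40 = 320, leaving at most 451 − 320 = 131.
Since 131 ≤ 141, this is achievable: one at 131 and 8 at 40.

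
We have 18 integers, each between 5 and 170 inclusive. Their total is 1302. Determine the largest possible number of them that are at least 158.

If k of the values are ≥ 158, the total is ≥ 158k + 5(18 − k).
Setting 158k + 5(18 − k) ≤ 1302 gives 153k ≤ 1212, so k ≤ 7.
k = 7 is achieved by 7 values at 158 and 11 at 5, total 1161; add 141 to one value (staying below 158) to reach 1302.

7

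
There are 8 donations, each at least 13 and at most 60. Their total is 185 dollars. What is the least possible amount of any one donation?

13

To make one donation as small as possible, make the other 7 as large as possible.
The other 7 can take up 7 × 60 = 420 ≥ 185 − 13, so one donation can sit at its floor of 13.
Achievable: one at 13 and the other 7 totalling 172, which fits since 7 × 13 ≤ 172 ≤ 7 × 60.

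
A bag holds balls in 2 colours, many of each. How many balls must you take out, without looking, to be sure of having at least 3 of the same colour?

5

In the worst case you draw 2 of each of the 2 colours: 2 × 2 = 4.
One more forces 3 of some colour, so 4 + 1 = 5.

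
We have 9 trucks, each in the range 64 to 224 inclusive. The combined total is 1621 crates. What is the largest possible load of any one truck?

To make one truck as large as possible, make the other 8 as small as possible.
The other 8 contribute at least 8 × 64 = 512, leaving at most 1621 − 512 = 1109.
But each truck is capped at 224, so the maximum is 224.
Achievable: one at 224 and the other 8 totalling 1397, which fits since 8 × 64 ≤ 1397 ≤ 8 × 224.

224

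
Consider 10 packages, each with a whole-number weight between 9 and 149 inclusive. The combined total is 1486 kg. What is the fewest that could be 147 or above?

Suppose at most 10 − j of them reach 147; then j values are ≤ 146 and the rest ≤ 149.
The total is then ≤ 146·j + 149·(10 − j) = 1490 − 3j. For this to be ≥ 1486 we need j ≤ 1, so at least 10 − 1 = 9 must reach 147.
Exactly 9 works: 9 values at 149 and 1 at 146 total 1487; lower one of the high values by 1 (still ≥ 147) to hit 1486.

9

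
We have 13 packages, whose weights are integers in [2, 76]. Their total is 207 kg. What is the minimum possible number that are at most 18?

3

Each value above 18 is at least 19, contributing at least 19 − 2 = 17 above the floor 2.
The sum exceeds the floor total 26 by 181, so at most ⌊181/17⌋ = 10 exceed 18, and at least 3 are ≤ 18.
Exactly 3 works: 3 values at 2 and 10 at 19 total 196; raise one of the low values by 11 (still ≤ 18) to hit 207.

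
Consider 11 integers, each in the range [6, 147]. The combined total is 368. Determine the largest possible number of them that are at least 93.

3

Suppose k of them are at least 93. Those contribute at least 93 each and the other 11 − k at least 6 each.
So the total is at least 93k + 6(11 − k) = 66 + 87k. This must be ≤ 368, giving k ≤ 3.
k = 3 is achieved by 3 values at 93 and 8 at 6, total 327; add 41 to one value (staying below 93) to reach 368.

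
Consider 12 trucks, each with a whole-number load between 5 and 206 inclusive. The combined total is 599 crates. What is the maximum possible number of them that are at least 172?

3

With k values at 172 or above and the rest at least 5, the sum is at least 60 + 167k.
Since the sum is 599, we need 167k ≤ 539, i.e. k ≤ 3.
k = 3 is achieved by 3 values at 172 and 9 at 5, total 561; add 38 to one value (staying below 172) to reach 599.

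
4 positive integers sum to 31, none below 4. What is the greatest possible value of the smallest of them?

If every one of the 4 were at least 8, the total would be at least 4 × 8 = 32 > 31.
Achievable: 1 of them at 7 and 3 at 8 total 31.

7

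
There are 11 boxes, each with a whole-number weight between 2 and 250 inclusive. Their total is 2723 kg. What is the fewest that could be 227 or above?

If only k of them are at least 227, the other 11 − k are at most 226, so the total is at most k·250 + (11 − k)·226.
This must reach 2723, so k·250 + (11 − k)·226 ≥ 2723, giving k ≥ 10.
Exactly 10 works: 10 values at 250 and 1 at 226 total 2726; lower one of the high values by 3 (still ≥ 227) to hit 2723.

10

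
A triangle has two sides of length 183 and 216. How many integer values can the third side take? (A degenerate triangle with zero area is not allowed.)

The triangle inequality gives |183 − 216| < c < 183 + 216, i.e. 33 < c < 399.
So c can be any integer from 34 to 398: 365 values.

365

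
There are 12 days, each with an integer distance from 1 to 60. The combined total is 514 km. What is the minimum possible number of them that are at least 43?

Each value short of 43 is at most 42, costing at least 60 − 42 = 18 against the maximum total of 720.
We can afford to lose at most 720 − 514 = 206, so at most ⌊206/18⌋ = 11 fall short, and at least 1 are ≥ 43.
Exactly 1 works: 1 value at 60 and 11 at 42 total 522; lower one of the high values by 8 (still ≥ 43) to hit 514.

1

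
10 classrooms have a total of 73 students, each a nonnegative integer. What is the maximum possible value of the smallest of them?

The 10 values sum to 73, so their minimum is at most ⌊73/10⌋ = 7.
Taking 7 copies of 7 and 3 copies of 8 gives exactly 73, so 7 is attained.

7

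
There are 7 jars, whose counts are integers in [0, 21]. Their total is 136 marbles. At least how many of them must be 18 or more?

5

If only k of them are at least 18, the other 7 − k are at most 17, so the total is at most k·21 + (7 − k)·17.
This must reach 136, so k·21 + (7 − k)·17 ≥ 136, giving k ≥ 5.
Exactly 5 works: 5 values at 21 and 2 at 17 total 139; lower one of the high values by 3 (still ≥ 18) to hit 136.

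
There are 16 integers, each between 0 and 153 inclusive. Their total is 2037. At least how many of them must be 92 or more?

Each value short of 92 is at most 91, costing at least 153 − 91 = 62 against the maximum total of 2448.
We can afford to lose at most 2448 − 2037 = 411, so at most ⌊411/62⌋ = 6 fall short, and at least 10 are ≥ 92.
Exactly 10 works: 10 values at 153 and 6 at 91 total 2076; lower one of the high values by 39 (still ≥ 92) to hit 2037.

10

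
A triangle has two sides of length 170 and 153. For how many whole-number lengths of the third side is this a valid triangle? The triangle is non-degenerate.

The triangle inequality gives |170 − 153| < c < 170 + 153, i.e. 17 < c < 323.
So c can be any integer from 18 to 322: 305 values.

305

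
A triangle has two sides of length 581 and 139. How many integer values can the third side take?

The triangle inequality gives |581 − 139| < c < 581 + 139, i.e. 442 < c < 720.
So c can be any integer from 443 to 719: 277 values.

277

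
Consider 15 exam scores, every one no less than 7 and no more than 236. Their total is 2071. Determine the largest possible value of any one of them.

To make one score as large as possible, make the other 14 as small as possible.
The other 14 contribute at least 14 × 7 = 98, leaving at most 2071 − 98 = 1973.
But each score is capped at 236, so the maximum is 236.
Achievable: one at 236 and the other 14 totalling 1835, which fits since 14 × 7 ≤ 1835 ≤ 14 × 236.

236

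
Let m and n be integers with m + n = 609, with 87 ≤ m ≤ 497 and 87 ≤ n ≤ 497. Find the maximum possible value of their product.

mn = m(609 − m) is maximized when m is as near 609/2 as the bounds allow.
Taking m = 304 and n = 305 (both in [87, 497]) gives mn = 92720.

92720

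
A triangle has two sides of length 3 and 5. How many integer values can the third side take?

The triangle inequality gives |3 − 5| < c < 3 + 5, i.e. 2 < c < 8.
So c can be any integer from 3 to 7: 5 values.

5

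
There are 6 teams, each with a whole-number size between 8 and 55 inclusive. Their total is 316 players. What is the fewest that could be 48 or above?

Suppose at most 6 − j of them reach 48; then j values are ≤ 47 and the rest ≤ 55.
The total is then ≤ 47·j + 55·(6 − j) = 330 − 8j. For this to be ≥ 316 we need j ≤ 1, so at least 6 − 1 = 5 must reach 48.
Exactly 5 works: 5 values at 55 and 1 at 47 total 322; lower one of the high values by 6 (still ≥ 48) to hit 316.

5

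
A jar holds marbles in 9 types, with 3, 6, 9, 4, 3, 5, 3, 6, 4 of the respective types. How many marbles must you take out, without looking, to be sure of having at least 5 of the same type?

In the worst case you take as many as possible of each type without reaching 5: 3 + 4 + 4 + 4 + 3 + 4 + 3 + 4 + 4 = 33.
The next one must give 5 of some type, so 33 + 1 = 34.

34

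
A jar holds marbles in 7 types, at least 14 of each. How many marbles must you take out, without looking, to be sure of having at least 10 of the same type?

You could draw 9 of every type without reaching 10 of any — 63 in all.
One more forces 10 of some type, so 63 + 1 = 64.

64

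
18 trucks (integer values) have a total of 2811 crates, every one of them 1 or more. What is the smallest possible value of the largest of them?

157

If every one of the 18 were at most 156, the total would be at most 18 × 156 = 2808 < 2811.
Achievable: 3 of them at 157 and 15 at 156 total 2811.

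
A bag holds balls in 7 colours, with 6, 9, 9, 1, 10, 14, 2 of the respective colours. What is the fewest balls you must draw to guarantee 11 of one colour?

48

In the worst case you take as many as possible of each colour without reaching 11: 6 + 9 + 9 + 1 + 10 + 10 + 2 = 47.
The next one must give 11 of some colour, so 47 + 1 = 48.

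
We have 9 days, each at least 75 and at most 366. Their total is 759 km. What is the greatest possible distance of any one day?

To make one day as large as possible, make the other 8 as small as possible.
The other 8 contribute at least 8 × 75 = 600, leaving at most 759 − 600 = 159.
Since 159 ≤ 366, this is achievable: one at 159 and 8 at 75.

159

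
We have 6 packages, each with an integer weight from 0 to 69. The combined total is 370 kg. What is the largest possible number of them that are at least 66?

If k of the values are ≥ 66, the total is ≥ 66k + 0(6 − k).
Setting 66k + 0(6 − k) ≤ 370 gives 66k ≤ 370, so k ≤ 5.
k = 5 is achieved by 5 values at 66 and 1 at 0, total 330; add 40 to one value (staying below 66) to reach 370.

5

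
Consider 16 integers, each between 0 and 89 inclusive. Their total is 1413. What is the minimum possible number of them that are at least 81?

15

If only k of them are at least 81, the other 16 − k are at most 80, so the total is at most k·89 + (16 − k)·80.
This must reach 1413, so k·89 + (16 − k)·80 ≥ 1413, giving k ≥ 15.
Exactly 15 works: 15 values at 89 and 1 at 80 total 1415; lower one of the high values by 2 (still ≥ 81) to hit 1413.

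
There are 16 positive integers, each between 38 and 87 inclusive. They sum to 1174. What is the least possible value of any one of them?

38

Minimizing one value means maximizing the remaining 15.
The other 15 can take up 15 × 87 = 1305 ≥ 1174 − 38, so one integer can sit at its floor of 38.
Achievable: one at 38 and the other 15 totalling 1136, which fits since 15 × 38 ≤ 1136 ≤ 15 × 87.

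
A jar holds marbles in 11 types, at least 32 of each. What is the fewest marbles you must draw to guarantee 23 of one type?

243

In the worst case you draw 22 of each of the 11 types: 11 × 22 = 242.
One more forces 23 of some type, so 242 + 1 = 243.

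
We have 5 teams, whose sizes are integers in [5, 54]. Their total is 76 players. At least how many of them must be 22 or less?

3

Each value above 22 is at least 23, contributing at least 23 − 5 = 18 above the floor 5.
The sum exceeds the floor total 25 by 51, so at most ⌊51/18⌋ = 2 exceed 22, and at least 3 are ≤ 22.
Exactly 3 works: 3 values at 5 and 2 at 23 total 61; raise one of the low values by 15 (still ≤ 22) to hit 76.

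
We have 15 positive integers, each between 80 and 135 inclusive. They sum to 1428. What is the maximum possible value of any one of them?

135

To make one integer as large as possible, make the other 14 as small as possible.
The other 14 contribute at least 14 × 80 = 1120, leaving at most 1428 − 1120 = 308.
But each integer is capped at 135, so the maximum is 135.
Achievable: one at 135 and the other 14 totalling 1293, which fits since 14 × 80 ≤ 1293 ≤ 14 × 135.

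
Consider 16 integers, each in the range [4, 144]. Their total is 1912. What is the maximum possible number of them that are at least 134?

With k values at 134 or above and the rest at least 4, the sum is at least 64 + 130k.
Since the sum is 1912, we need 130k ≤ 1848, i.e. k ≤ 14.
k = 14 is achieved by 14 values at 134 and 2 at 4, total 1884; add 28 to one value (staying below 134) to reach 1912.

14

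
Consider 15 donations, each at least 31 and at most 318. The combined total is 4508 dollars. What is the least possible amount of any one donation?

56

To make one donation as small as possible, make the other 14 as large as possible.
The other 14 contribute at most 14 × 318 = 4452, leaving at least 4508 − 4452 = 56.
Since 56 ≥ 31, this is achievable: one at 56 and 14 at 318.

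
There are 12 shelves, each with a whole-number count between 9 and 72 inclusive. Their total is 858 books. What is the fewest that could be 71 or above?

Suppose at most 12 − j of them reach 71; then j values are ≤ 70 and the rest ≤ 72.
The total is then ≤ 70·j + 72·(12 − j) = 864 − 2j. For this to be ≥ 858 we need j ≤ 3, so at least 12 − 3 = 9 must reach 71.
Exactly 9 works: 9 values at 72 and 3 at 70 total 858.

9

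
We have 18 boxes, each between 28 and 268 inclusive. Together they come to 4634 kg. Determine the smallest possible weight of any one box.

78

Minimizing one value means maximizing the remaining 17.
The other 17 contribute at most 17 × 268 = 4556, leaving at least 4634 − 4556 = 78.
Since 78 ≥ 28, this is achievable: one at 78 and 17 at 268.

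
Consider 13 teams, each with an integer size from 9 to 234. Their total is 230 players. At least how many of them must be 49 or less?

11

Let j be the number exceeding 49. Then the total is ≥ 50·j + 9·(13 − j) = 117 + 41j.
So 41j ≤ 113 and j ≤ 2; hence at least 13 − 2 = 11 are ≤ 49.
Exactly 11 works: 11 values at 9 and 2 at 50 total 199; raise one of the low values by 31 (still ≤ 49) to hit 230.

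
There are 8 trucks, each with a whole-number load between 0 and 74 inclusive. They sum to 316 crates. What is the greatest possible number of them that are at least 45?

7

If k of the values are ≥ 45, the total is ≥ 45k + 0(8 − k).
Setting 45k + 0(8 − k) ≤ 316 gives 45k ≤ 316, so k ≤ 7.
k = 7 is achieved by 7 values at 45 and 1 at 0, total 315; add 1 to one value (staying below 45) to reach 316.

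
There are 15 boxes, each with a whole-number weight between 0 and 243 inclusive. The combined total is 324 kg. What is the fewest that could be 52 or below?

9

Let j be the number exceeding 52. Then the total is ≥ 53·j + 0·(15 − j) = 0 + 53j.
So 53j ≤ 324 and j ≤ 6; hence at least 15 − 6 = 9 are ≤ 52.
Exactly 9 works: 9 values at 0 and 6 at 53 total 318; raise one of the low values by 6 (still ≤ 52) to hit 324.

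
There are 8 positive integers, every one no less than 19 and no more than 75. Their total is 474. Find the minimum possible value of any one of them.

To make one integer as small as possible, make the other 7 as large as possible.
The other 7 can take up 7 × 75 = 525 ≥ 474 − 19, so one integer can sit at its floor of 19.
Achievable: one at 19 and the other 7 totalling 455, which fits since 7 × 19 ≤ 455 ≤ 7 × 75.

19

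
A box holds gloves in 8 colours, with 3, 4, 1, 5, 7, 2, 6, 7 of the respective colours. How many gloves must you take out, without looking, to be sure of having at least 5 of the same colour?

In the worst case you take as many as possible of each colour without reaching 5: 3 + 4 + 1 + 4 + 4 + 2 + 4 + 4 = 26.
The next one must give 5 of some colour, so 26 + 1 = 27.

27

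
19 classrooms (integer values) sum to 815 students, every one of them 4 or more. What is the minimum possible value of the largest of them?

43

The 19 values sum to 815, so their maximum is at least ⌈815/19⌉ = 43.
Taking 2 copies of 42 and 17 copies of 43 gives exactly 815, so 43 is attained.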